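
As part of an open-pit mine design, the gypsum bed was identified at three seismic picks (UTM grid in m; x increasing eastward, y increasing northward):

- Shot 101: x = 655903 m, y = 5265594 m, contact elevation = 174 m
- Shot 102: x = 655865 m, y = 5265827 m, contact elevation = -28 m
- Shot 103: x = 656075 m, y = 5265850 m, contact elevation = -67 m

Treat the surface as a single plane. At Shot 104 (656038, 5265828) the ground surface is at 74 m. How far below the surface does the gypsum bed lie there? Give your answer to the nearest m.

118 m

Let the plane be z = a·x + b·y + c.
Shot 102−Shot 101: −38a + 233b = −202;  Shot 103−Shot 101: 172a + 256b = −241.
Solving gives a = −0.08916954, b = −0.88149546.
Then c = 174 − a·655903 − b·5265594 = 4700257.79.
At (656038, 5265828): z_contact = −58498.6 − 4641803.5 + 4700257.79 = -44.3 m.
Depth below ground = 74 − (-44.3) = 118 m.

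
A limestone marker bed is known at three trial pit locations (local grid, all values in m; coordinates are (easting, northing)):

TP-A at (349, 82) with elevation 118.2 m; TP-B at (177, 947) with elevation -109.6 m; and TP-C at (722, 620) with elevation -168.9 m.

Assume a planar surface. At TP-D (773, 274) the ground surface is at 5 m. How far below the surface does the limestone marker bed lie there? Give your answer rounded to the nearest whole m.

77 m

Two edge vectors: TP-A→TP-B = (-172, 865, -227.8), TP-A→TP-C = (373, 538, -287.1).
Normal n = (TP-A→TP-B) × (TP-A→TP-C) = (-125785.1, -134350.6, -415181).
So ∂z/∂E = −n_x/n_z = −0.30296 and ∂z/∂N = −n_y/n_z = −0.32360.
Intercept c from TP-A: 118.2 + 105.73 + 26.53 = 250.47.
At (773, 274): z_contact = −234.2 − 88.7 + 250.47 = -72.4 m.
Depth below ground = 5 − (-72.4) = 77 m.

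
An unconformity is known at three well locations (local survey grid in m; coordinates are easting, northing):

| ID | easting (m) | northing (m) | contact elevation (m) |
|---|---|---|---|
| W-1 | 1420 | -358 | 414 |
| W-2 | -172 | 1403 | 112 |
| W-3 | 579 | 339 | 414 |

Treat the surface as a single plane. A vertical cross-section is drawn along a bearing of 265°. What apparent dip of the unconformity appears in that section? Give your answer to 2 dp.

31.97°

Two edge vectors: W-1→W-2 = (-1592, 1761, -302), W-1→W-3 = (-841, 697, 0).
Normal n = (W-1→W-2) × (W-1→W-3) = (210494, 253982, 371377).
So ∂z/∂easting = −n_x/n_z = −0.56679 and ∂z/∂northing = −n_y/n_z = −0.68389.
Unit vector along 265° is (sin 265°, cos 265°) = (-0.9962, -0.0872).
Slope in that direction = a·(-0.9962) + b·(-0.0872) = 0.62424.
Apparent dip = arctan|0.62424| = 31.97° (true dip is 41.6°, so apparent ≤ true as expected).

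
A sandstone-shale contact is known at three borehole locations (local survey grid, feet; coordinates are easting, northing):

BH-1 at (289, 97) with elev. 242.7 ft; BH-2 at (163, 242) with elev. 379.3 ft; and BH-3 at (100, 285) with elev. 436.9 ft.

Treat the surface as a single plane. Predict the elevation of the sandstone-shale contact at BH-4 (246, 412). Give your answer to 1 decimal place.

Let the plane be z = a·easting + b·northing + c.
BH-2−BH-1: −126a + 145b = 136.6;  BH-3−BH-1: −189a + 188b = 194.2.
Solving gives a = −0.66672, b = 0.36271.
Then c = 242.7 − a·289 − b·97 = 400.20.
At (246, 412): z = −164.0 + 149.4 + 400.20 = 385.6 ft.

385.6 ft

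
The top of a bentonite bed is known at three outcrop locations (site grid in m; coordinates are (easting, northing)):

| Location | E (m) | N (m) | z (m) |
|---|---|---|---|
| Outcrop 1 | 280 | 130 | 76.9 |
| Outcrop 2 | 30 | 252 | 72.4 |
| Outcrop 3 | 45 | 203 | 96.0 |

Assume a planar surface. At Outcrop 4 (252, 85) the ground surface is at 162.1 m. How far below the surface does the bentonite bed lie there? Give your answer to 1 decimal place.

52.9 m

Two edge vectors: Outcrop 1→Outcrop 2 = (-250, 122, -4.5), Outcrop 1→Outcrop 3 = (-235, 73, 19.1).
Normal n = (Outcrop 1→Outcrop 2) × (Outcrop 1→Outcrop 3) = (2658.7, 5832.5, 10420).
So ∂z/∂E = −n_x/n_z = −0.25515 and ∂z/∂N = −n_y/n_z = −0.55974.
Intercept c from Outcrop 1: 76.9 + 71.44 + 72.77 = 221.11.
At (252, 85): z_contact = −64.30 − 47.58 + 221.11 = 109.23 m.
Depth below ground = 162.1 − 109.23 = 52.9 m.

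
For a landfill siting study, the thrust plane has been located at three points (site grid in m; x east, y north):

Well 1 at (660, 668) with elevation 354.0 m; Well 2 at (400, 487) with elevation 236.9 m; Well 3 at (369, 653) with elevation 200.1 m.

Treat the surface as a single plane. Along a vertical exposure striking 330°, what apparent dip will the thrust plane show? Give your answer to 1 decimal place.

Two edge vectors: Well 1→Well 2 = (-260, -181, -117.1), Well 1→Well 3 = (-291, -15, -153.9).
Normal n = (Well 1→Well 2) × (Well 1→Well 3) = (26099.4, -5937.9, -48771).
So ∂z/∂x = −n_x/n_z = 0.53514 and ∂z/∂y = −n_y/n_z = −0.12175.
Unit vector along 330° is (sin 330°, cos 330°) = (-0.5000, 0.8660).
Slope in that direction = a·(-0.5000) + b·(0.8660) = −0.37301.
Apparent dip = arctan|0.37301| = 20.5° (true dip is 28.8°, so apparent ≤ true as expected).

20.5°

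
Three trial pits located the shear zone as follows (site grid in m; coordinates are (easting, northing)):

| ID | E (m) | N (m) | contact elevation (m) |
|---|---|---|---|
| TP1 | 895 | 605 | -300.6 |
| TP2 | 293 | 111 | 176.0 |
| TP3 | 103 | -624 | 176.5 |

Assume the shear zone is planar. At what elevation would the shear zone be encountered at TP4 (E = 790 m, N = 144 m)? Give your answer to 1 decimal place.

Two edge vectors: TP1→TP2 = (-602, -494, 476.6), TP1→TP3 = (-792, -1229, 477.1).
Normal n = (TP1→TP2) × (TP1→TP3) = (350054, -90253, 348610).
So ∂z/∂E = −n_x/n_z = −1.00414 and ∂z/∂N = −n_y/n_z = 0.25889.
Intercept c from TP1: -300.6 + 898.71 − 156.63 = 441.48.
At (790, 144): z = −793.3 + 37.3 + 441.48 = -314.5 m.

-314.5 m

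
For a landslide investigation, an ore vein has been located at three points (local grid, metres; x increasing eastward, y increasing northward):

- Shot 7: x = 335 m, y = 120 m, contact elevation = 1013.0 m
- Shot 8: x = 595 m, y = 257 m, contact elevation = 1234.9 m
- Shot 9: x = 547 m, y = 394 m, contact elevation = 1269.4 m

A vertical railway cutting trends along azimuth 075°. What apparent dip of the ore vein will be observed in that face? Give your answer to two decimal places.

35.30°

Two edge vectors: Shot 7→Shot 8 = (260, 137, 221.9), Shot 7→Shot 9 = (212, 274, 256.4).
Normal n = (Shot 7→Shot 8) × (Shot 7→Shot 9) = (-25673.8, -19621.2, 42196).
So ∂z/∂x = −n_x/n_z = 0.60844 and ∂z/∂y = −n_y/n_z = 0.46500.
Unit vector along 075° is (sin 75°, cos 75°) = (0.9659, 0.2588).
Slope in that direction = a·(0.9659) + b·(0.2588) = 0.70806.
Apparent dip = arctan|0.70806| = 35.30° (true dip is 37.4°, so apparent ≤ true as expected).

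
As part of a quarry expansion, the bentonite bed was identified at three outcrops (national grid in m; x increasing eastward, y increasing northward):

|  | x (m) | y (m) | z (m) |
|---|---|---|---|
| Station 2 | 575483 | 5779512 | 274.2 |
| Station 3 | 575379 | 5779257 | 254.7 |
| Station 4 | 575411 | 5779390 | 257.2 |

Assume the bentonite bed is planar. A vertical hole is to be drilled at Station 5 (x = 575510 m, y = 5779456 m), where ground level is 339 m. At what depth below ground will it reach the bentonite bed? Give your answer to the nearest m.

Let the plane be z = a·x + b·y + c.
Station 3−Station 2: −104a − 255b = −19.5;  Station 4−Station 2: −72a − 122b = −17.
Solving gives a = 0.34485190, b = −0.06417489.
Then c = 274.2 − a·575483 − b·5779512 = 172717.36.
At (575510, 5779456): z_contact = 198465.7 − 370896.0 + 172717.36 = 287.1 m.
Depth below ground = 339 − 287.1 = 52 m.

52 m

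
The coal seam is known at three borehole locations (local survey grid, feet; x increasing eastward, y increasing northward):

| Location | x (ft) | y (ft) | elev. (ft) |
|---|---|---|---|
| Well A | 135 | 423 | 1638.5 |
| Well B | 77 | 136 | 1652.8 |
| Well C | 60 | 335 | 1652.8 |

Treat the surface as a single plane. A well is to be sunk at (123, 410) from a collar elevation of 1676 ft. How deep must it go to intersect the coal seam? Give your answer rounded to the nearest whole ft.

Let the plane be z = a·x + b·y + c.
Well B−Well A: −58a − 287b = 14.3;  Well C−Well A: −75a − 88b = 14.3.
Solving gives a = −0.17330, b = −0.01480.
Then c = 1638.5 − a·135 − b·423 = 1668.16.
At (123, 410): z_contact = −21.3 − 6.1 + 1668.16 = 1640.8 ft.
Depth below ground = 1676 − 1640.8 = 35 ft.

35 ft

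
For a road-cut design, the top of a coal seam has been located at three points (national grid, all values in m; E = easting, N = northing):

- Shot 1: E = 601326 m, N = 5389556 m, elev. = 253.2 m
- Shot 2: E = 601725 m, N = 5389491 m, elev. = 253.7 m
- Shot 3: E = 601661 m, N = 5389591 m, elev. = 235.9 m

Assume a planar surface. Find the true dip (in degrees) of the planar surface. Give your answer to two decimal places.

Two edge vectors: Shot 1→Shot 2 = (399, -65, 0.5), Shot 1→Shot 3 = (335, 35, -17.3).
Normal n = (Shot 1→Shot 2) × (Shot 1→Shot 3) = (1107, 7070.2, 35740).
So ∂z/∂E = −n_x/n_z = −0.03097 and ∂z/∂N = −n_y/n_z = −0.19782.
Gradient magnitude |∇z| = √(a² + b²) = √(0.00096 + 0.03913) = 0.20023.
True dip = arctan(0.20023) = 11.32°, dipping toward N (azimuth ≈ 009°).

11.32°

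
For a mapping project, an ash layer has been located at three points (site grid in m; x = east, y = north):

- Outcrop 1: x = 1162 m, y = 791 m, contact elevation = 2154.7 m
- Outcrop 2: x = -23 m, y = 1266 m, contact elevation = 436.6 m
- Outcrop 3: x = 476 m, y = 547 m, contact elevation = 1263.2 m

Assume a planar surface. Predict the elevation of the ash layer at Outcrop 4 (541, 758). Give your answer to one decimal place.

1310.3 m

Let the plane be z = a·x + b·y + c.
Outcrop 2−Outcrop 1: −1185a + 475b = −1718.1;  Outcrop 3−Outcrop 1: −686a − 244b = −891.5.
Solving gives a = 1.370232, b = −0.198685.
Then c = 2154.7 − a·1162 − b·791 = 719.65.
At (541, 758): z = 741.3 − 150.6 + 719.65 = 1310.3 m.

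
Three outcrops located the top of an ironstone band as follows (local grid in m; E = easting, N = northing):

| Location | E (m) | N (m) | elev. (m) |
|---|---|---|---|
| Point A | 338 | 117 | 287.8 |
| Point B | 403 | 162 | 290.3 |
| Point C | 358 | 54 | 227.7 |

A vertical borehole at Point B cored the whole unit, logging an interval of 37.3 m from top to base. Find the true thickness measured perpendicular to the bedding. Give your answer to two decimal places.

Let the plane be z = a·E + b·N + c.
Point B−Point A: 65a + 45b = 2.5;  Point C−Point A: 20a − 63b = −60.1.
Solving gives a = −0.50991, b = 0.79209.
|∇z| = √(a²+b²) = 0.94203, so dip δ = arctan(0.94203) = 43.29°.
True thickness = vertical thickness × cos δ = 37.3 × cos 43.29° = 27.15 m.

27.15 m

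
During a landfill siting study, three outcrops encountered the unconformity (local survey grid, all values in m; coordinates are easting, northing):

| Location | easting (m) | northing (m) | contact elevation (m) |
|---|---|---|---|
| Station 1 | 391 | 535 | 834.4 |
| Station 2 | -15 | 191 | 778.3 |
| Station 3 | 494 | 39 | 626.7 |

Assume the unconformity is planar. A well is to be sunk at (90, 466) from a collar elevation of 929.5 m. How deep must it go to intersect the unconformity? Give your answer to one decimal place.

Let the plane be z = a·easting + b·northing + c.
Station 2−Station 1: −406a − 344b = −56.1;  Station 3−Station 1: 103a − 496b = −207.7.
Solving gives a = −0.18421, b = 0.38050.
Then c = 834.4 − a·391 − b·535 = 702.86.
At (90, 466): z_contact = −16.58 + 177.31 + 702.86 = 863.59 m.
Depth below ground = 929.5 − 863.59 = 65.9 m.

65.9 m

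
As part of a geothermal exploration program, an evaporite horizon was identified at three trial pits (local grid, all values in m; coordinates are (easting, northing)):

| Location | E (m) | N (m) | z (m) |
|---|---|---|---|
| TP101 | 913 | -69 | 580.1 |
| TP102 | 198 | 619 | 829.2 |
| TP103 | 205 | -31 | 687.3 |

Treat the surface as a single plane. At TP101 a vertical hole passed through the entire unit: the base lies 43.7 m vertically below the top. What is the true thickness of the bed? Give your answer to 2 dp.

42.31 m

Let the plane be z = a·E + b·N + c.
TP102−TP101: −715a + 688b = 249.1;  TP103−TP101: −708a + 38b = 107.2.
Solving gives a = −0.13978, b = 0.21680.
|∇z| = √(a²+b²) = 0.25795, so dip δ = arctan(0.25795) = 14.46°.
True thickness = vertical thickness × cos δ = 43.7 × cos 14.46° = 42.31 m.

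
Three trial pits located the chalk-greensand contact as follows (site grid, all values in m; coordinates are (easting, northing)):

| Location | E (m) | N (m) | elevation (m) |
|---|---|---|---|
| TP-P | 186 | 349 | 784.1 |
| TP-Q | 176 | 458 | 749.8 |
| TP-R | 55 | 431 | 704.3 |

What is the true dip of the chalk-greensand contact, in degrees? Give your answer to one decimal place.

Let the plane be z = a·E + b·N + c.
TP-Q−TP-P: −10a + 109b = −34.3;  TP-R−TP-P: −131a + 82b = −79.8.
Solving gives a = 0.43730, b = −0.27456.
Gradient magnitude |∇z| = √(a² + b²) = √(0.19123 + 0.07538) = 0.51635.
True dip = arctan(0.51635) = 27.3°, dipping toward WNW (azimuth ≈ 302°).

27.3°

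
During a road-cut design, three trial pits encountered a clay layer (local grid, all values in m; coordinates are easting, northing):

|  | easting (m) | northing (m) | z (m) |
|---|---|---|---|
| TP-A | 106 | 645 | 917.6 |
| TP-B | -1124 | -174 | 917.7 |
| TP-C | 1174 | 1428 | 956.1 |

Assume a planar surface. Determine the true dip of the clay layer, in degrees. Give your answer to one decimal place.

32.8°

Two edge vectors: TP-A→TP-B = (-1230, -819, 0.1), TP-A→TP-C = (1068, 783, 38.5).
Normal n = (TP-A→TP-B) × (TP-A→TP-C) = (-31609.8, 47461.8, -88398).
So ∂z/∂easting = −n_x/n_z = −0.35759 and ∂z/∂northing = −n_y/n_z = 0.53691.
Gradient magnitude |∇z| = √(a² + b²) = √(0.12787 + 0.28827) = 0.64509.
True dip = arctan(0.64509) = 32.8°, dipping toward SSE (azimuth ≈ 146°).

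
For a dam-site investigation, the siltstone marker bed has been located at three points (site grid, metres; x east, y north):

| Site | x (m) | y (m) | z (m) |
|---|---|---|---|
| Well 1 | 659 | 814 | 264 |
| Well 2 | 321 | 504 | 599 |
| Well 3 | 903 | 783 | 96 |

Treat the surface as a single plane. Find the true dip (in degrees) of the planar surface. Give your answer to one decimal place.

Let the plane be z = a·x + b·y + c.
Well 2−Well 1: −338a − 310b = 335;  Well 3−Well 1: 244a − 31b = −168.
Solving gives a = −0.72534, b = −0.28979.
Gradient magnitude |∇z| = √(a² + b²) = √(0.52612 + 0.08398) = 0.78109.
True dip = arctan(0.78109) = 38.0°, dipping toward ENE (azimuth ≈ 068°).

38.0°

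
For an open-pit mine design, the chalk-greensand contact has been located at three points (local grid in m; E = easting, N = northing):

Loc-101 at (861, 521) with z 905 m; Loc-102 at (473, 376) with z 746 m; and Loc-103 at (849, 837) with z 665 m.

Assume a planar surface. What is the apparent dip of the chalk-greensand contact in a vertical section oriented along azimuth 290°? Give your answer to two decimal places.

41.78°

Two edge vectors: Loc-101→Loc-102 = (-388, -145, -159), Loc-101→Loc-103 = (-12, 316, -240).
Normal n = (Loc-101→Loc-102) × (Loc-101→Loc-103) = (85044, -91212, -124348).
So ∂z/∂E = −n_x/n_z = 0.68392 and ∂z/∂N = −n_y/n_z = −0.73352.
Unit vector along 290° is (sin 290°, cos 290°) = (-0.9397, 0.3420).
Slope in that direction = a·(-0.9397) + b·(0.3420) = −0.89355.
Apparent dip = arctan|0.89355| = 41.78° (true dip is 45.1°, so apparent ≤ true as expected).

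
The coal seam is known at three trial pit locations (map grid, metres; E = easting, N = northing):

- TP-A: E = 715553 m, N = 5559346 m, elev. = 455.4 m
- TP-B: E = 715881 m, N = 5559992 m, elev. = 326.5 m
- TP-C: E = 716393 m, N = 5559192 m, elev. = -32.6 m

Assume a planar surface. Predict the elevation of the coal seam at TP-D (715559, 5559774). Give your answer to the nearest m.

489 m

Let the plane be z = a·E + b·N + c.
TP-B−TP-A: 328a + 646b = −128.9;  TP-C−TP-A: 840a − 154b = −488.
Solving gives a = −0.56494558, b = 0.08730983.
Then c = 455.4 − a·715553 − b·5559346 = −80681.65.
At (715559, 5559774): z = −404251.9 + 485422.9 − 80681.65 = 489.4 m.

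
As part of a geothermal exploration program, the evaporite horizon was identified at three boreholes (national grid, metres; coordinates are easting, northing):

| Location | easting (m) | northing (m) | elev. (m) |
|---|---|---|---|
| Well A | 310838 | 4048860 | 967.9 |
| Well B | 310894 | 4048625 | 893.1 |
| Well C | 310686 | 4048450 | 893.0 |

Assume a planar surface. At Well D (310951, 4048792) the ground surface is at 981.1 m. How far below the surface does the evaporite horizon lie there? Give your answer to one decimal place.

Let the plane be z = a·easting + b·northing + c.
Well B−Well A: 56a − 235b = −74.8;  Well C−Well A: −152a − 410b = −74.9.
Solving gives a = −0.222673824, b = 0.265235174.
Then c = 967.9 − a·310838 − b·4048860 = −1003716.70.
At (310951, 4048792): z_contact = −69240.65 + 1073882.05 − 1003716.70 = 924.70 m.
Depth below ground = 981.1 − 924.70 = 56.4 m.

56.4 m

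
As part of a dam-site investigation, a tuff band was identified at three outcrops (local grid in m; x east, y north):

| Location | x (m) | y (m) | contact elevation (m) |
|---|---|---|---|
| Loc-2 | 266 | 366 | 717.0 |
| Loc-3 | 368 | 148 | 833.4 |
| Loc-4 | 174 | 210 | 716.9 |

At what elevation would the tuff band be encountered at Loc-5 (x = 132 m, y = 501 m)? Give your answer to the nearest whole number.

Two edge vectors: Loc-2→Loc-3 = (102, -218, 116.4), Loc-2→Loc-4 = (-92, -156, -0.1).
Normal n = (Loc-2→Loc-3) × (Loc-2→Loc-4) = (18180.2, -10698.6, -35968).
So ∂z/∂x = −n_x/n_z = 0.50545 and ∂z/∂y = −n_y/n_z = −0.29745.
Intercept c from Loc-2: 717 − 134.45 + 108.87 = 691.41.
At (132, 501): z = 66.7 − 149.0 + 691.41 = 609.1 m.

609 m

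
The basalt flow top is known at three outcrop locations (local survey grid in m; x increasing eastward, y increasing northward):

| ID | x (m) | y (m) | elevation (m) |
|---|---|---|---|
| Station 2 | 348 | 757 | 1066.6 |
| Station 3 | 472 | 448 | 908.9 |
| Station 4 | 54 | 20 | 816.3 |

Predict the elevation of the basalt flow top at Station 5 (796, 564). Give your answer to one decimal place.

Let the plane be z = a·x + b·y + c.
Station 3−Station 2: 124a − 309b = −157.7;  Station 4−Station 2: −294a − 737b = −250.3.
Solving gives a = −0.21336, b = 0.42473.
Then c = 1066.6 − a·348 − b·757 = 819.33.
At (796, 564): z = −169.8 + 239.6 + 819.33 = 889.0 m.

889.0 m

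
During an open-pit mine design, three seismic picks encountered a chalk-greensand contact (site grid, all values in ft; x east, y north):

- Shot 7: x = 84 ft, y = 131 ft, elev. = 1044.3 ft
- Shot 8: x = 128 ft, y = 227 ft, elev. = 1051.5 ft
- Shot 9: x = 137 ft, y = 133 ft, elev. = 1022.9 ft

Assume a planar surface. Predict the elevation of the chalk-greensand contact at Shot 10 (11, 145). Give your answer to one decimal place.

1078.2 ft

Let the plane be z = a·x + b·y + c.
Shot 8−Shot 7: 44a + 96b = 7.2;  Shot 9−Shot 7: 53a + 2b = −21.4.
Solving gives a = −0.41376, b = 0.26464.
Then c = 1044.3 − a·84 − b·131 = 1044.39.
At (11, 145): z = −4.6 + 38.4 + 1044.39 = 1078.2 ft.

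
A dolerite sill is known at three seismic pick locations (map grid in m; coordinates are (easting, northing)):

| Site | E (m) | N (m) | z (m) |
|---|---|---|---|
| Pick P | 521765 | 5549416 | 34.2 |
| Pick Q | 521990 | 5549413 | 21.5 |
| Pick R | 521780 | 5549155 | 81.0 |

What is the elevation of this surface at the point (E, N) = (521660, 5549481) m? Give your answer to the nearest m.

Let the plane be z = a·E + b·N + c.
Pick Q−Pick P: 225a − 3b = −12.7;  Pick R−Pick P: 15a − 261b = 46.8.
Solving gives a = −0.05888037, b = −0.18269427.
Then c = 34.2 − a·521765 − b·5549416 = 1044602.44.
At (521660, 5549481): z = −30715.5 − 1013858.4 + 1044602.44 = 28.5 m.

29 m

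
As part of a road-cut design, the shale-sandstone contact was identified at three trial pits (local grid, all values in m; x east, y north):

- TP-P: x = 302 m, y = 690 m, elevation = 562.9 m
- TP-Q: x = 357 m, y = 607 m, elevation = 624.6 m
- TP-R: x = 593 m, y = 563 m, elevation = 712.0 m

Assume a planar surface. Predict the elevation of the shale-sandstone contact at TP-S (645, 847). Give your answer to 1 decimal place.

564.4 m

Let the plane be z = a·x + b·y + c.
TP-Q−TP-P: 55a − 83b = 61.7;  TP-R−TP-P: 291a − 127b = 149.1.
Solving gives a = 0.26441, b = −0.56816.
Then c = 562.9 − a·302 − b·690 = 875.08.
At (645, 847): z = 170.5 − 481.2 + 875.08 = 564.4 m.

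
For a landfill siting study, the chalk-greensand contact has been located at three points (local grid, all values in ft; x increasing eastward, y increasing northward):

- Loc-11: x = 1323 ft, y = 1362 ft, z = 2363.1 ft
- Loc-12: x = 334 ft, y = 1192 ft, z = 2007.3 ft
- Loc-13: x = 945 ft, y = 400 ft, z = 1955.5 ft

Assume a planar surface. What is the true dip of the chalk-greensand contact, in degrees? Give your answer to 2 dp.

23.35°

Let the plane be z = a·x + b·y + c.
Loc-12−Loc-11: −989a − 170b = −355.8;  Loc-13−Loc-11: −378a − 962b = −407.6.
Solving gives a = 0.30771, b = 0.30279.
Gradient magnitude |∇z| = √(a² + b²) = √(0.09469 + 0.09168) = 0.43170.
True dip = arctan(0.43170) = 23.35°, dipping toward SW (azimuth ≈ 225°).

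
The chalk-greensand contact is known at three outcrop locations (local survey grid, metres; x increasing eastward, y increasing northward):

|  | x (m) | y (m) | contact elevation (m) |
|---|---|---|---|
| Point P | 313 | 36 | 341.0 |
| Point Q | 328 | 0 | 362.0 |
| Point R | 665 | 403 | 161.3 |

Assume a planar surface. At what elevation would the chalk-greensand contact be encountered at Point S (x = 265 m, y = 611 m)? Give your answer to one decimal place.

18.6 m

Let the plane be z = a·x + b·y + c.
Point Q−Point P: 15a − 36b = 21;  Point R−Point P: 352a + 367b = −179.7.
Solving gives a = 0.06810, b = −0.55496.
Then c = 341 − a·313 − b·36 = 339.66.
At (265, 611): z = 18.0 − 339.1 + 339.66 = 18.6 m.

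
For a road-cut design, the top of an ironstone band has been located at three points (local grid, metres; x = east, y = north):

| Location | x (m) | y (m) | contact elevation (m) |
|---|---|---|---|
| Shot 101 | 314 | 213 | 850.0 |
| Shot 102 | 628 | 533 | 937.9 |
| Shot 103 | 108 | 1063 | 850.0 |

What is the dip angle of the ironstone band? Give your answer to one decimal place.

Two edge vectors: Shot 101→Shot 102 = (314, 320, 87.9), Shot 101→Shot 103 = (-206, 850, 0).
Normal n = (Shot 101→Shot 102) × (Shot 101→Shot 103) = (-74715, -18107.4, 332820).
So ∂z/∂x = −n_x/n_z = 0.22449 and ∂z/∂y = −n_y/n_z = 0.05441.
Gradient magnitude |∇z| = √(a² + b²) = √(0.05040 + 0.00296) = 0.23099.
True dip = arctan(0.23099) = 13.0°, dipping toward WSW (azimuth ≈ 256°).

13.0°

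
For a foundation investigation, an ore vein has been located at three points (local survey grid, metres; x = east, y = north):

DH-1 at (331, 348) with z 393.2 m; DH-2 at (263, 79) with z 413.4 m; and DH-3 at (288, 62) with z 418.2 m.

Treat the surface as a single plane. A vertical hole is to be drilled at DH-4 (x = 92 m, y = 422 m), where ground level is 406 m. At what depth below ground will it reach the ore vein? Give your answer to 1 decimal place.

49.3 m

Let the plane be z = a·x + b·y + c.
DH-2−DH-1: −68a − 269b = 20.2;  DH-3−DH-1: −43a − 286b = 25.
Solving gives a = 0.12026, b = −0.10549.
Then c = 393.2 − a·331 − b·348 = 390.10.
At (92, 422): z_contact = 11.06 − 44.52 + 390.10 = 356.65 m.
Depth below ground = 406 − 356.65 = 49.3 m.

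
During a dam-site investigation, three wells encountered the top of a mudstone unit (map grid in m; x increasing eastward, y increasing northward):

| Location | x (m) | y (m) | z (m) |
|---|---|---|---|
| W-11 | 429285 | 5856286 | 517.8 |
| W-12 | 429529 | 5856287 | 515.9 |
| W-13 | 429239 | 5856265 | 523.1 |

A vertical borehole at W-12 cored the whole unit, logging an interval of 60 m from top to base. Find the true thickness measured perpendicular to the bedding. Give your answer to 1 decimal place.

58.4 m

Let the plane be z = a·x + b·y + c.
W-12−W-11: 244a + 1b = −1.9;  W-13−W-11: −46a − 21b = 5.3.
Solving gives a = −0.00681, b = −0.23746.
|∇z| = √(a²+b²) = 0.23755, so dip δ = arctan(0.23755) = 13.36°.
True thickness = vertical thickness × cos δ = 60 × cos 13.36° = 58.4 m.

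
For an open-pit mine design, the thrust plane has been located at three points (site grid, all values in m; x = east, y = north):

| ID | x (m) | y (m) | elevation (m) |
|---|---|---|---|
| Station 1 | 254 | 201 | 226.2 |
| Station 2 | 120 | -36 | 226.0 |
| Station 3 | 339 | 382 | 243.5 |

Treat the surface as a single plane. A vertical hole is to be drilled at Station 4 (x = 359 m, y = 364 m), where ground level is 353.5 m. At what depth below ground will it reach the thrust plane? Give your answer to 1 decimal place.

139.9 m

Two edge vectors: Station 1→Station 2 = (-134, -237, -0.2), Station 1→Station 3 = (85, 181, 17.3).
Normal n = (Station 1→Station 2) × (Station 1→Station 3) = (-4063.9, 2301.2, -4109).
So ∂z/∂x = −n_x/n_z = −0.98902 and ∂z/∂y = −n_y/n_z = 0.56004.
Intercept c from Station 1: 226.2 + 251.21 − 112.57 = 364.84.
At (359, 364): z_contact = −355.06 + 203.85 + 364.84 = 213.64 m.
Depth below ground = 353.5 − 213.64 = 139.9 m.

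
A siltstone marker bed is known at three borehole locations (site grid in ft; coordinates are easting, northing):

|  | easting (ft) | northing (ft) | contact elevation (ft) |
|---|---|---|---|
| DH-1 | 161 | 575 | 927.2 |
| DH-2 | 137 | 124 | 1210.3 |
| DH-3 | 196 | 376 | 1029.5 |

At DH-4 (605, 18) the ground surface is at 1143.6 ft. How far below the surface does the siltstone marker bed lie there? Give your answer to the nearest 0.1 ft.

Two edge vectors: DH-1→DH-2 = (-24, -451, 283.1), DH-1→DH-3 = (35, -199, 102.3).
Normal n = (DH-1→DH-2) × (DH-1→DH-3) = (10199.6, 12363.7, 20561).
So ∂z/∂easting = −n_x/n_z = −0.49607 and ∂z/∂northing = −n_y/n_z = −0.60132.
Intercept c from DH-1: 927.2 + 79.87 + 345.76 = 1352.82.
At (605, 18): z_contact = −300.12 − 10.82 + 1352.82 = 1041.88 ft.
Depth below ground = 1143.6 − 1041.88 = 101.7 ft.

101.7 ft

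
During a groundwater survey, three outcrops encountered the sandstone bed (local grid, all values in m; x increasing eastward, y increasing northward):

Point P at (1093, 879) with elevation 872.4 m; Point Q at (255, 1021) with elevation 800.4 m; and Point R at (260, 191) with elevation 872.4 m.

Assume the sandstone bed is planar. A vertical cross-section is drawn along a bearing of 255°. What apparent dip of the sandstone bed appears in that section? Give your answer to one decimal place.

2.7°

Let the plane be z = a·x + b·y + c.
Point Q−Point P: −838a + 142b = −72;  Point R−Point P: −833a − 688b = 0.
Solving gives a = 0.07129, b = −0.08632.
Unit vector along 255° is (sin 255°, cos 255°) = (-0.9659, -0.2588).
Slope in that direction = a·(-0.9659) + b·(-0.2588) = −0.04652.
Apparent dip = arctan|0.04652| = 2.7° (true dip is 6.4°, so apparent ≤ true as expected).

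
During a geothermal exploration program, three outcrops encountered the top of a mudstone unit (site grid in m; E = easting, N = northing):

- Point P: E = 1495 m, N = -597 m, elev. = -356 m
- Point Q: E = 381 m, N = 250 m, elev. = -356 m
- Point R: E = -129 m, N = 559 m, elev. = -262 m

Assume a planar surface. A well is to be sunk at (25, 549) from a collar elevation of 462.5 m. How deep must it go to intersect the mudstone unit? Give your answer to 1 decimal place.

852.3 m

Let the plane be z = a·E + b·N + c.
Point Q−Point P: −1114a + 847b = 0;  Point R−Point P: −1624a + 1156b = 94.
Solving gives a = −0.907390, b = −1.193426.
Then c = -356 − a·1495 − b·-597 = 288.07.
At (25, 549): z_contact = −22.68 − 655.19 + 288.07 = -389.80 m.
Depth below ground = 462.5 − (-389.80) = 852.3 m.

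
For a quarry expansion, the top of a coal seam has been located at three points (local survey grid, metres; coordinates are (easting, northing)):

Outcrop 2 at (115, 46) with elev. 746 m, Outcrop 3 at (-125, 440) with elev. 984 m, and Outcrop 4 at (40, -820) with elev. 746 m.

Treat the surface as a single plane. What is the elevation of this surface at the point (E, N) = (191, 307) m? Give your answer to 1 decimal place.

Let the plane be z = a·E + b·N + c.
Outcrop 3−Outcrop 2: −240a + 394b = 238;  Outcrop 4−Outcrop 2: −75a − 866b = 0.
Solving gives a = −0.86823, b = 0.07519.
Then c = 746 − a·115 − b·46 = 842.39.
At (191, 307): z = −165.8 + 23.1 + 842.39 = 699.6 m.

699.6 m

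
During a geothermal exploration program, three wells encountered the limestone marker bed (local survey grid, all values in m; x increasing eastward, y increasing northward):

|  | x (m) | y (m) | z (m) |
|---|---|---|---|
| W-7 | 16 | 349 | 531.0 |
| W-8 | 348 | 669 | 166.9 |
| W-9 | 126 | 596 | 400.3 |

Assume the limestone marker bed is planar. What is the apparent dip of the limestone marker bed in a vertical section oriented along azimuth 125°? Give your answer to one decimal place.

Let the plane be z = a·x + b·y + c.
W-8−W-7: 332a + 320b = −364.1;  W-9−W-7: 110a + 247b = −130.7.
Solving gives a = −1.02788, b = −0.07139.
Unit vector along 125° is (sin 125°, cos 125°) = (0.8192, -0.5736).
Slope in that direction = a·(0.8192) + b·(-0.5736) = −0.80104.
Apparent dip = arctan|0.80104| = 38.7° (true dip is 45.9°, so apparent ≤ true as expected).

38.7°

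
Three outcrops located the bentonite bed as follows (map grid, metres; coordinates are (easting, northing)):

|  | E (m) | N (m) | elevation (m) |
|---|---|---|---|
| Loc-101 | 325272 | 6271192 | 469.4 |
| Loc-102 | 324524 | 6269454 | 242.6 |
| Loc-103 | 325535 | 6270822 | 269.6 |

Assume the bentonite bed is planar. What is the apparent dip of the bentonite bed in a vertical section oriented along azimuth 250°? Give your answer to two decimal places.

13.48°

Let the plane be z = a·E + b·N + c.
Loc-102−Loc-101: −748a − 1738b = −226.8;  Loc-103−Loc-101: 263a − 370b = −199.8.
Solving gives a = −0.35884, b = 0.28493.
Unit vector along 250° is (sin 250°, cos 250°) = (-0.9397, -0.3420).
Slope in that direction = a·(-0.9397) + b·(-0.3420) = 0.23975.
Apparent dip = arctan|0.23975| = 13.48° (true dip is 24.6°, so apparent ≤ true as expected).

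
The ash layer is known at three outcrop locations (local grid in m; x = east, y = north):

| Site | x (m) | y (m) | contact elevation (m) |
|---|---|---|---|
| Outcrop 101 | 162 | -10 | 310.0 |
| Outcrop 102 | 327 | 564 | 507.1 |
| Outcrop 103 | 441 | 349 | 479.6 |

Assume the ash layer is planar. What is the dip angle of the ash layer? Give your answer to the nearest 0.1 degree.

20.6°

Let the plane be z = a·x + b·y + c.
Outcrop 102−Outcrop 101: 165a + 574b = 197.1;  Outcrop 103−Outcrop 101: 279a + 359b = 169.6.
Solving gives a = 0.26351, b = 0.26763.
Gradient magnitude |∇z| = √(a² + b²) = √(0.06944 + 0.07163) = 0.37559.
True dip = arctan(0.37559) = 20.6°, dipping toward SW (azimuth ≈ 225°).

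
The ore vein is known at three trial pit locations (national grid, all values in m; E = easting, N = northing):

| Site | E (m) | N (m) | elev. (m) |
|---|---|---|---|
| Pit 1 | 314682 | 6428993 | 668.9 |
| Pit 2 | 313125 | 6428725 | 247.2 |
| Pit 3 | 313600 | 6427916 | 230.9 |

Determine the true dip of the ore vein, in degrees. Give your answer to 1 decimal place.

Let the plane be z = a·E + b·N + c.
Pit 2−Pit 1: −1557a − 268b = −421.7;  Pit 3−Pit 1: −1082a − 1077b = −438.
Solving gives a = 0.24283, b = 0.16273.
Gradient magnitude |∇z| = √(a² + b²) = √(0.05897 + 0.02648) = 0.29231.
True dip = arctan(0.29231) = 16.3°, dipping toward SW (azimuth ≈ 236°).

16.3°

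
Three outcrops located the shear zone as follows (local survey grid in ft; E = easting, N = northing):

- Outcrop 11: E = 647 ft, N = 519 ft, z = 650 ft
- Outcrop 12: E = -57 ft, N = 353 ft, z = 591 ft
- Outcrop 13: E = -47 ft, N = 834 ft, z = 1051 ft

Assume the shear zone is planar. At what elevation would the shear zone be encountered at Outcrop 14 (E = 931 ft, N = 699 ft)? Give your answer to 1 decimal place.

782.2 ft

Let the plane be z = a·E + b·N + c.
Outcrop 12−Outcrop 11: −704a − 166b = −59;  Outcrop 13−Outcrop 11: −694a + 315b = 401.
Solving gives a = −0.14239, b = 0.95930.
Then c = 650 − a·647 − b·519 = 244.25.
At (931, 699): z = −132.6 + 670.6 + 244.25 = 782.2 ft.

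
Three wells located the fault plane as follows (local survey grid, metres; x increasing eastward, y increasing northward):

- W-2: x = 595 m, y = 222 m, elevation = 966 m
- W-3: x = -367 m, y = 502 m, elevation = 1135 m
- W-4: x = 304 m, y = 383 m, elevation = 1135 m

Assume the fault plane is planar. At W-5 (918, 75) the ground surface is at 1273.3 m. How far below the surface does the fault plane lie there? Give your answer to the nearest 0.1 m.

445.9 m

Let the plane be z = a·x + b·y + c.
W-3−W-2: −962a + 280b = 169;  W-4−W-2: −291a + 161b = 169.
Solving gives a = 0.27398, b = 1.54490.
Then c = 966 − a·595 − b·222 = 460.01.
At (918, 75): z_contact = 251.52 + 115.87 + 460.01 = 827.40 m.
Depth below ground = 1273.3 − 827.40 = 445.9 m.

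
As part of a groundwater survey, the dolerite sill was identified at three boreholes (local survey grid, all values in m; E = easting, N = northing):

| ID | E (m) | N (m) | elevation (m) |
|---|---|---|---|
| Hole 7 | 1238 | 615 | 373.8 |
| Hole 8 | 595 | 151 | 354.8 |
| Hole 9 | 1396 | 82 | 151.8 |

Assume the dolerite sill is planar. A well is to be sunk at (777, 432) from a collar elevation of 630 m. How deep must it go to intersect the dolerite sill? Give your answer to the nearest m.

Let the plane be z = a·E + b·N + c.
Hole 8−Hole 7: −643a − 464b = −19;  Hole 9−Hole 7: 158a − 533b = −222.
Solving gives a = −0.22325, b = 0.35033.
Then c = 373.8 − a·1238 − b·615 = 434.74.
At (777, 432): z_contact = −173.5 + 151.3 + 434.74 = 412.6 m.
Depth below ground = 630 − 412.6 = 217 m.

217 m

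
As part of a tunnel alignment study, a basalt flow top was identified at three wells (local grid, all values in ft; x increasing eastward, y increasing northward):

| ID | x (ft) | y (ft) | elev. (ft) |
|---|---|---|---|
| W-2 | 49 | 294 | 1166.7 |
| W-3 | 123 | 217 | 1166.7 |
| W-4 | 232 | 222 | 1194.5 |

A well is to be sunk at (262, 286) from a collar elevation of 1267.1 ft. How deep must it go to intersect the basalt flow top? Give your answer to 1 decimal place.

50.2 ft

Let the plane be z = a·x + b·y + c.
W-3−W-2: 74a − 77b = 0;  W-4−W-2: 183a − 72b = 27.8.
Solving gives a = 0.24428, b = 0.23476.
Then c = 1166.7 − a·49 − b·294 = 1085.71.
At (262, 286): z_contact = 64.00 + 67.14 + 1085.71 = 1216.85 ft.
Depth below ground = 1267.1 − 1216.85 = 50.2 ft.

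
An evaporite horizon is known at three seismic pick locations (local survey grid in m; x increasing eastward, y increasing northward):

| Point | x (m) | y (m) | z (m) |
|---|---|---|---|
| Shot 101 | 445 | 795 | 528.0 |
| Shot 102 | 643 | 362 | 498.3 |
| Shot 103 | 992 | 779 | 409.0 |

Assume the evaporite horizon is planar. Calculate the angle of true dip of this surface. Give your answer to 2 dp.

Two edge vectors: Shot 101→Shot 102 = (198, -433, -29.7), Shot 101→Shot 103 = (547, -16, -119).
Normal n = (Shot 101→Shot 102) × (Shot 101→Shot 103) = (51051.8, 7316.1, 233683).
So ∂z/∂x = −n_x/n_z = −0.21847 and ∂z/∂y = −n_y/n_z = −0.03131.
Gradient magnitude |∇z| = √(a² + b²) = √(0.04773 + 0.00098) = 0.22070.
True dip = arctan(0.22070) = 12.45°, dipping toward E (azimuth ≈ 082°).

12.45°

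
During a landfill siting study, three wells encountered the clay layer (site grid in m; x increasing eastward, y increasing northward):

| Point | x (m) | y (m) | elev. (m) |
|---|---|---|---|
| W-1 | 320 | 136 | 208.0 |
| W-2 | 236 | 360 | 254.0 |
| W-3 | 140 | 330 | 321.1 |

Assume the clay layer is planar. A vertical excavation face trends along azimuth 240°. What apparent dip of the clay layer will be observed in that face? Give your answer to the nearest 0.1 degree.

Two edge vectors: W-1→W-2 = (-84, 224, 46), W-1→W-3 = (-180, 194, 113.1).
Normal n = (W-1→W-2) × (W-1→W-3) = (16410.4, 1220.4, 24024).
So ∂z/∂x = −n_x/n_z = −0.68308 and ∂z/∂y = −n_y/n_z = −0.05080.
Unit vector along 240° is (sin 240°, cos 240°) = (-0.8660, -0.5000).
Slope in that direction = a·(-0.8660) + b·(-0.5000) = 0.61697.
Apparent dip = arctan|0.61697| = 31.7° (true dip is 34.4°, so apparent ≤ true as expected).

31.7°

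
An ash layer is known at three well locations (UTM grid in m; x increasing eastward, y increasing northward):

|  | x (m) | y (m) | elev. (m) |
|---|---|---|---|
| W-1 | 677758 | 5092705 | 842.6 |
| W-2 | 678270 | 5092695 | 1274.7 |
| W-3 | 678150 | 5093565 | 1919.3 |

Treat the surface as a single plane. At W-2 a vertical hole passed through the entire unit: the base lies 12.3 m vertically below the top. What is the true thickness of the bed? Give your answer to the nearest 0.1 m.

Two edge vectors: W-1→W-2 = (512, -10, 432.1), W-1→W-3 = (392, 860, 1076.7).
Normal n = (W-1→W-2) × (W-1→W-3) = (-382373, -381887.2, 444240).
So ∂z/∂x = −n_x/n_z = 0.86074 and ∂z/∂y = −n_y/n_z = 0.85964.
|∇z| = √(a²+b²) = 1.21649, so dip δ = arctan(1.21649) = 50.58°.
True thickness = vertical thickness × cos δ = 12.3 × cos 50.58° = 7.8 m.

7.8 m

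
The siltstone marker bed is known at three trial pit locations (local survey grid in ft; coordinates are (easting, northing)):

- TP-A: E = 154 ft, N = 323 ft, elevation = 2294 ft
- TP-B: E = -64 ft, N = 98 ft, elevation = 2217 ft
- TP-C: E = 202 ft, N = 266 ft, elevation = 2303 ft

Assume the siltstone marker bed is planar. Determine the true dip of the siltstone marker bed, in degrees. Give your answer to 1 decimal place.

Let the plane be z = a·E + b·N + c.
TP-B−TP-A: −218a − 225b = −77;  TP-C−TP-A: 48a − 57b = 9.
Solving gives a = 0.27616, b = 0.07466.
Gradient magnitude |∇z| = √(a² + b²) = √(0.07626 + 0.00557) = 0.28607.
True dip = arctan(0.28607) = 16.0°, dipping toward WSW (azimuth ≈ 255°).

16.0°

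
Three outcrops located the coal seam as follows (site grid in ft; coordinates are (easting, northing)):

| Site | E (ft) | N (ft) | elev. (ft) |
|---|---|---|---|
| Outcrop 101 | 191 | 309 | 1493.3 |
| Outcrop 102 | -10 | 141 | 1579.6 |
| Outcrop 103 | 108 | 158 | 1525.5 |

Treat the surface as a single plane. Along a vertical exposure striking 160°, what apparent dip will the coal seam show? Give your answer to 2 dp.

11.22°

Two edge vectors: Outcrop 101→Outcrop 102 = (-201, -168, 86.3), Outcrop 101→Outcrop 103 = (-83, -151, 32.2).
Normal n = (Outcrop 101→Outcrop 102) × (Outcrop 101→Outcrop 103) = (7621.7, -690.7, 16407).
So ∂z/∂E = −n_x/n_z = −0.46454 and ∂z/∂N = −n_y/n_z = 0.04210.
Unit vector along 160° is (sin 160°, cos 160°) = (0.3420, -0.9397).
Slope in that direction = a·(0.3420) + b·(-0.9397) = −0.19844.
Apparent dip = arctan|0.19844| = 11.22° (true dip is 25.0°, so apparent ≤ true as expected).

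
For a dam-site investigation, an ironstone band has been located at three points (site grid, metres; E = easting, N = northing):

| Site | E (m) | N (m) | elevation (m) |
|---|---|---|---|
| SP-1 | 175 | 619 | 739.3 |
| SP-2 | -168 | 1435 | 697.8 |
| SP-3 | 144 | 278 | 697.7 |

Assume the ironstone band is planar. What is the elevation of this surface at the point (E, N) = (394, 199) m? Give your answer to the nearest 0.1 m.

775.0 m

Let the plane be z = a·E + b·N + c.
SP-2−SP-1: −343a + 816b = −41.5;  SP-3−SP-1: −31a − 341b = −41.6.
Solving gives a = 0.338095, b = 0.091258.
Then c = 739.3 − a·175 − b·619 = 623.64.
At (394, 199): z = 133.2 + 18.2 + 623.64 = 775.0 m.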